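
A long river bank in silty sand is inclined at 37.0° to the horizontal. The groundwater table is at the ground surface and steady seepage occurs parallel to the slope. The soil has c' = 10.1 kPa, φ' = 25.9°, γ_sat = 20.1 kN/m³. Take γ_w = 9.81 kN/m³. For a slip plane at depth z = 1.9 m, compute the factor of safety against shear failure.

FS = 0.88

With seepage parallel to the slope and the water table at the surface, the effective normal stress on the slip plane uses the buoyant unit weight γ' = γ_sat − γ_w while the driving shear stress uses γ_sat:
FS = [c' + γ' z cos²β tanφ'] / [γ_sat z sinβ cosβ]
γ' = 20.1 − 9.81 = 10.29 kN/m³
Numerator = 10.1 + 10.29·1.9·cos²37.0°·tan25.9° = 10.1 + 10.29·1.9·0.6378·0.4856 = 16.155 kPa
Denominator = 20.1·1.9·sin37.0°·cos37.0° = 20.1·1.9·0.6018·0.7986 = 18.355 kPa
FS = 16.155 / 18.355 = 0.880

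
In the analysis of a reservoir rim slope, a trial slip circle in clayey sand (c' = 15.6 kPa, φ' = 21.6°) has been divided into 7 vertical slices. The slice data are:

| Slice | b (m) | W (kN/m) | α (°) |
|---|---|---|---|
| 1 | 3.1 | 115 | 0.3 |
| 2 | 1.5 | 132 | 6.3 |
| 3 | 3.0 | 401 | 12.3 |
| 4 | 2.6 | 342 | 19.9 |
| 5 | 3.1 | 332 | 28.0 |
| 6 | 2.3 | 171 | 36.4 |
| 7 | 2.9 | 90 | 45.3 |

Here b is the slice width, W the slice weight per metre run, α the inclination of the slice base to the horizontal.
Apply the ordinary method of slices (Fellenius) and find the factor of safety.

FS = 1.68

Ordinary method of slices: FS = Σ[c'·Δl_i + (W_i cosα_i)·tanφ'] / Σ W_i sinα_i, with Δl_i = b_i / cosα_i.
Slice 1: Δl = 3.1/cos0.3° = 3.100 m; N'_1 = 115·cos0.3° = 115.0; c'Δl = 48.36; W sinα = 0.6
Slice 2: Δl = 1.5/cos6.3° = 1.509 m; N'_2 = 132·cos6.3° = 131.2; c'Δl = 23.54; W sinα = 14.5
Slice 3: Δl = 3.0/cos12.3° = 3.070 m; N'_3 = 401·cos12.3° = 391.8; c'Δl = 47.90; W sinα = 85.4
Slice 4: Δl = 2.6/cos19.9° = 2.765 m; N'_4 = 342·cos19.9° = 321.6; c'Δl = 43.14; W sinα = 116.4
Slice 5: Δl = 3.1/cos28.0° = 3.511 m; N'_5 = 332·cos28.0° = 293.1; c'Δl = 54.77; W sinα = 155.9
Slice 6: Δl = 2.3/cos36.4° = 2.858 m; N'_6 = 171·cos36.4° = 137.6; c'Δl = 44.58; W sinα = 101.5
Slice 7: Δl = 2.9/cos45.3° = 4.123 m; N'_7 = 90·cos45.3° = 63.3; c'Δl = 64.32; W sinα = 64.0
Σc'Δl = 326.6 kN/m; ΣN' = 1453.7 kN/m; ΣW sinα = 538.2 kN/m
Resisting = 326.6 + 1453.7·tan21.6° = 326.6 + 575.5 = 902.1 kN/m
FS = 902.1 / 538.2 = 1.676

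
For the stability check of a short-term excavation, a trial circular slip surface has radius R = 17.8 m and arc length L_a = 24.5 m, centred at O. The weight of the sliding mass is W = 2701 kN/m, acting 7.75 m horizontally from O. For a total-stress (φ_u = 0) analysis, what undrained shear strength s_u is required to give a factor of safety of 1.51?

FS = s_u·L_a·R / (W·d), so s_u = FS·W·d / (L_a·R).
s_u = 1.51·2701·7.75 / (24.50·17.8) = 31608.5 / 436.10 = 72.48 kPa

s_u = 72.5 kPa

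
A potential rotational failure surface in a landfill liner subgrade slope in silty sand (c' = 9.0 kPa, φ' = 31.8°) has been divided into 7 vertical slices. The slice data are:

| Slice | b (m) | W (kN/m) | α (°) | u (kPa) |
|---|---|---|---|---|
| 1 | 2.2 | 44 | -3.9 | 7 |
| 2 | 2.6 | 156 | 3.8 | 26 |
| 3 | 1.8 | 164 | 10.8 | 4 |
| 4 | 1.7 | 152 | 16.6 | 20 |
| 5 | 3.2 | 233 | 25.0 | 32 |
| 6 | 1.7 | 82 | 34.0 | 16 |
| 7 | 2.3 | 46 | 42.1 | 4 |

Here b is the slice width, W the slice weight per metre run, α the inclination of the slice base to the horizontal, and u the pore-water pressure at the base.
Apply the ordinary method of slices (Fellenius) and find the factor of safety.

FS = 1.89

Ordinary method of slices: FS = Σ[c'·Δl_i + (W_i cosα_i − u_i·Δl_i)·tanφ'] / Σ W_i sinα_i, with Δl_i = b_i / cosα_i.
Slice 1: Δl = 2.2/cos(-3.9°) = 2.205 m; N'_1 = 44·cos(-3.9°) − 7·2.205 = 28.5; c'Δl = 19.85; W sinα = -3.0
Slice 2: Δl = 2.6/cos3.8° = 2.606 m; N'_2 = 156·cos3.8° − 26·2.606 = 87.9; c'Δl = 23.45; W sinα = 10.3
Slice 3: Δl = 1.8/cos10.8° = 1.832 m; N'_3 = 164·cos10.8° − 4·1.832 = 153.8; c'Δl = 16.49; W sinα = 30.7
Slice 4: Δl = 1.7/cos16.6° = 1.774 m; N'_4 = 152·cos16.6° − 20·1.774 = 110.2; c'Δl = 15.97; W sinα = 43.4
Slice 5: Δl = 3.2/cos25.0° = 3.531 m; N'_5 = 233·cos25.0° − 32·3.531 = 98.2; c'Δl = 31.78; W sinα = 98.5
Slice 6: Δl = 1.7/cos34.0° = 2.051 m; N'_6 = 82·cos34.0° − 16·2.051 = 35.2; c'Δl = 18.46; W sinα = 45.9
Slice 7: Δl = 2.3/cos42.1° = 3.100 m; N'_7 = 46·cos42.1° − 4·3.100 = 21.7; c'Δl = 27.90; W sinα = 30.8
Σc'Δl = 153.9 kN/m; ΣN' = 535.4 kN/m; ΣW sinα = 256.7 kN/m
Resisting = 153.9 + 535.4·tan31.8° = 153.9 + 332.0 = 485.9 kN/m
FS = 485.9 / 256.7 = 1.893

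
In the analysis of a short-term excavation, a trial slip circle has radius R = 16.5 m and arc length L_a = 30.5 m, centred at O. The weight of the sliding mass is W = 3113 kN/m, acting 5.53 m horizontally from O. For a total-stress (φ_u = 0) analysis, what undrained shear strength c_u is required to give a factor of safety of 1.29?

FS = c_u·L_a·R / (W·d), so c_u = FS·W·d / (L_a·R).
c_u = 1.29·3113·5.53 / (30.50·16.5) = 22207.2 / 503.25 = 44.13 kPa

c_u = 44.1 kPa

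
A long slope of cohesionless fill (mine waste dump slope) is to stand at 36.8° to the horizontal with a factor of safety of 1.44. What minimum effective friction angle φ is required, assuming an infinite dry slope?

FS = tanφ/tanβ ⇒ tanφ = FS · tanβ = 1.44 · tan36.8° = 1.0773
φ = arctan(1.0773) = 47.13°

φ = 47.1°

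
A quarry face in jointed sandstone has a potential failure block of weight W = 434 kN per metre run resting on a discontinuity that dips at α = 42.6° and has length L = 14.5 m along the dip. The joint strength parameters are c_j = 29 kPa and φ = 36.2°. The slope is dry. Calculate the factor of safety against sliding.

Resolving the block weight along and normal to the plane and applying the Mohr–Coulomb strength on the joint:
N' = W cosα = 434·cos42.6° = 319.5 kN/m
Driving force T = W sinα = 434·sin42.6° = 293.8 kN/m
Resisting force R = c_j·L + N'·tanφ = 29·14.5 + 319.5·tan36.2° = 420.5 + 233.8 = 654.3 kN/m
FS = R / T = 654.3 / 293.8 = 2.227

FS = 2.23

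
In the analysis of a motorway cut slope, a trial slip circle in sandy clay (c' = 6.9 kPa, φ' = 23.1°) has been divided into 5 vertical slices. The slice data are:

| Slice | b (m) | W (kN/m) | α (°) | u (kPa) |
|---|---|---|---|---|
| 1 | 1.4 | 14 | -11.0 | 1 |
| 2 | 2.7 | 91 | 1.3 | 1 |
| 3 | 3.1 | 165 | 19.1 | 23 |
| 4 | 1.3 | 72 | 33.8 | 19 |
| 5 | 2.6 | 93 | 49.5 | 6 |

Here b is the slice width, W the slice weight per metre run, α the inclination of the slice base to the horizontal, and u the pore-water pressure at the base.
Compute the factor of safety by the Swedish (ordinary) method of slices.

FS = 1.19

Ordinary method of slices: FS = Σ[c'·Δl_i + (W_i cosα_i − u_i·Δl_i)·tanφ'] / Σ W_i sinα_i, with Δl_i = b_i / cosα_i.
Slice 1: Δl = 1.4/cos(-11.0°) = 1.426 m; N'_1 = 14·cos(-11.0°) − 1·1.426 = 12.3; c'Δl = 9.84; W sinα = -2.7
Slice 2: Δl = 2.7/cos1.3° = 2.701 m; N'_2 = 91·cos1.3° − 1·2.701 = 88.3; c'Δl = 18.63; W sinα = 2.1
Slice 3: Δl = 3.1/cos19.1° = 3.281 m; N'_3 = 165·cos19.1° − 23·3.281 = 80.5; c'Δl = 22.64; W sinα = 54.0
Slice 4: Δl = 1.3/cos33.8° = 1.564 m; N'_4 = 72·cos33.8° − 19·1.564 = 30.1; c'Δl = 10.79; W sinα = 40.1
Slice 5: Δl = 2.6/cos49.5° = 4.003 m; N'_5 = 93·cos49.5° − 6·4.003 = 36.4; c'Δl = 27.62; W sinα = 70.7
Σc'Δl = 89.5 kN/m; ΣN' = 247.5 kN/m; ΣW sinα = 164.2 kN/m
Resisting = 89.5 + 247.5·tan23.1° = 89.5 + 105.6 = 195.1 kN/m
FS = 195.1 / 164.2 = 1.189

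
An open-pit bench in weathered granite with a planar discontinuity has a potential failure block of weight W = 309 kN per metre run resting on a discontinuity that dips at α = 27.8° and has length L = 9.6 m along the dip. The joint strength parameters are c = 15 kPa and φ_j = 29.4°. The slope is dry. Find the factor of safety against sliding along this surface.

FS = 2.07

Resolving the block weight along and normal to the plane and applying the Mohr–Coulomb strength on the joint:
N' = W cosα = 309·cos27.8° = 273.3 kN/m
Driving force T = W sinα = 309·sin27.8° = 144.1 kN/m
Resisting force R = c·L + N'·tanφ_j = 15·9.6 + 273.3·tan29.4° = 144.0 + 154.0 = 298.0 kN/m
FS = R / T = 298.0 / 144.1 = 2.068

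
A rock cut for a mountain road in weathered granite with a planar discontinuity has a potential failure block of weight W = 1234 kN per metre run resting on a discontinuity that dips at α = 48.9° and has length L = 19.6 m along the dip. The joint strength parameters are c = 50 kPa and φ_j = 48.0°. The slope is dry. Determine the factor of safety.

Resolving the block weight along and normal to the plane and applying the Mohr–Coulomb strength on the joint:
N' = W cosα = 1234·cos48.9° = 811.2 kN/m
Driving force T = W sinα = 1234·sin48.9° = 929.9 kN/m
Resisting force R = c·L + N'·tanφ_j = 50·19.6 + 811.2·tan48.0° = 980.0 + 900.9 = 1880.9 kN/m
FS = R / T = 1880.9 / 929.9 = 2.023

FS = 2.02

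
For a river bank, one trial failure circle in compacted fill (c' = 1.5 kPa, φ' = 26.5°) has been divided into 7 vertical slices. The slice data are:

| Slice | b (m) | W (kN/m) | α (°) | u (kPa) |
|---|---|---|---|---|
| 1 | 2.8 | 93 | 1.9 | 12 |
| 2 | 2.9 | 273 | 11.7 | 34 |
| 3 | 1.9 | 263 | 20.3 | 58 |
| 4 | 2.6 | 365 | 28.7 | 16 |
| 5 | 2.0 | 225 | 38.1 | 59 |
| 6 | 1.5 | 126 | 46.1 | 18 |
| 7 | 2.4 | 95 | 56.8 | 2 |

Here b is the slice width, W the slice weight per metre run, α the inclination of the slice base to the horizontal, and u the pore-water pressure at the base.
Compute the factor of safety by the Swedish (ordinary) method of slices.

Ordinary method of slices: FS = Σ[c'·Δl_i + (W_i cosα_i − u_i·Δl_i)·tanφ'] / Σ W_i sinα_i, with Δl_i = b_i / cosα_i.
Slice 1: Δl = 2.8/cos1.9° = 2.802 m; N'_1 = 93·cos1.9° − 12·2.802 = 59.3; c'Δl = 4.20; W sinα = 3.1
Slice 2: Δl = 2.9/cos11.7° = 2.962 m; N'_2 = 273·cos11.7° − 34·2.962 = 166.6; c'Δl = 4.44; W sinα = 55.4
Slice 3: Δl = 1.9/cos20.3° = 2.026 m; N'_3 = 263·cos20.3° − 58·2.026 = 129.2; c'Δl = 3.04; W sinα = 91.2
Slice 4: Δl = 2.6/cos28.7° = 2.964 m; N'_4 = 365·cos28.7° − 16·2.964 = 272.7; c'Δl = 4.45; W sinα = 175.3
Slice 5: Δl = 2.0/cos38.1° = 2.542 m; N'_5 = 225·cos38.1° − 59·2.542 = 27.1; c'Δl = 3.81; W sinα = 138.8
Slice 6: Δl = 1.5/cos46.1° = 2.163 m; N'_6 = 126·cos46.1° − 18·2.163 = 48.4; c'Δl = 3.24; W sinα = 90.8
Slice 7: Δl = 2.4/cos56.8° = 4.383 m; N'_7 = 95·cos56.8° − 2·4.383 = 43.3; c'Δl = 6.57; W sinα = 79.5
Σc'Δl = 29.8 kN/m; ΣN' = 746.7 kN/m; ΣW sinα = 634.1 kN/m
Resisting = 29.8 + 746.7·tan26.5° = 29.8 + 372.3 = 402.0 kN/m
FS = 402.0 / 634.1 = 0.634

FS = 0.63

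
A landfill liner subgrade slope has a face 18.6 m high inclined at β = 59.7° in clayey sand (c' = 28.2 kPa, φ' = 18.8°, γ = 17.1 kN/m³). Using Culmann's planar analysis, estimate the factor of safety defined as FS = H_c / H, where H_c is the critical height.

FS = 1.19

H_c = (4c'/γ) · sinβ cosφ' / [1 − cos(β − φ')]
    = (4·28.2/17.1) · sin59.7°·cos18.8° / [1 − cos40.9°]
    = 6.596 · 0.8173 / 0.2441 = 22.08 m
FS = H_c / H = 22.08 / 18.6 = 1.187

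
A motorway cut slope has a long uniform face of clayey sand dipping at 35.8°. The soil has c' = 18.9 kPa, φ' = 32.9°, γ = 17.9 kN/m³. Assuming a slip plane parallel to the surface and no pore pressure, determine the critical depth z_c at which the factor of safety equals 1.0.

Setting FS = 1.00 in FS = [c' + γz cos²β tanφ'] / [γz sinβ cosβ] and solving for z:
z = c' / [γ cosβ (FS·sinβ − cosβ·tanφ')]
  = 18.9 / [17.9·cos35.8°·(1.00·sin35.8° − cos35.8°·tan32.9°)]
  = 18.9 / [17.9·0.8111·(1.00·0.5850 − 0.8111·0.6469)]
  = 18.9 / 0.8748 = 21.605 m

z_c = 21.60 m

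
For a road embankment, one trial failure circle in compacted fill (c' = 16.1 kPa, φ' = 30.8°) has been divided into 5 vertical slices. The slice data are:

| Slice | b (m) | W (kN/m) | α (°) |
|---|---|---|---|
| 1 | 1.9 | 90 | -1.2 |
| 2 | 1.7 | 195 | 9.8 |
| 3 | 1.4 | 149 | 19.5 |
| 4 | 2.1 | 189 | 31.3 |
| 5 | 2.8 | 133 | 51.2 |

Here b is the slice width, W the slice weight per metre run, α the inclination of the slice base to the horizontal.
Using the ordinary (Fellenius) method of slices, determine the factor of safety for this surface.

Ordinary method of slices: FS = Σ[c'·Δl_i + (W_i cosα_i)·tanφ'] / Σ W_i sinα_i, with Δl_i = b_i / cosα_i.
Slice 1: Δl = 1.9/cos(-1.2°) = 1.900 m; N'_1 = 90·cos(-1.2°) = 90.0; c'Δl = 30.60; W sinα = -1.9
Slice 2: Δl = 1.7/cos9.8° = 1.725 m; N'_2 = 195·cos9.8° = 192.2; c'Δl = 27.78; W sinα = 33.2
Slice 3: Δl = 1.4/cos19.5° = 1.485 m; N'_3 = 149·cos19.5° = 140.5; c'Δl = 23.91; W sinα = 49.7
Slice 4: Δl = 2.1/cos31.3° = 2.458 m; N'_4 = 189·cos31.3° = 161.5; c'Δl = 39.57; W sinα = 98.2
Slice 5: Δl = 2.8/cos51.2° = 4.469 m; N'_5 = 133·cos51.2° = 83.3; c'Δl = 71.94; W sinα = 103.7
Σc'Δl = 193.8 kN/m; ΣN' = 667.4 kN/m; ΣW sinα = 282.9 kN/m
Resisting = 193.8 + 667.4·tan30.8° = 193.8 + 397.9 = 591.7 kN/m
FS = 591.7 / 282.9 = 2.092

FS = 2.09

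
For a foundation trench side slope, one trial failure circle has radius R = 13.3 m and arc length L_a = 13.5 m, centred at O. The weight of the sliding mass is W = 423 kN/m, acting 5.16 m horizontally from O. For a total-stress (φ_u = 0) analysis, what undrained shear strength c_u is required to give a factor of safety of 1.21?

c_u = 14.7 kPa

FS = c_u·L_a·R / (W·d), so c_u = FS·W·d / (L_a·R).
c_u = 1.21·423·5.16 / (13.50·13.3) = 2641.0 / 179.55 = 14.71 kPa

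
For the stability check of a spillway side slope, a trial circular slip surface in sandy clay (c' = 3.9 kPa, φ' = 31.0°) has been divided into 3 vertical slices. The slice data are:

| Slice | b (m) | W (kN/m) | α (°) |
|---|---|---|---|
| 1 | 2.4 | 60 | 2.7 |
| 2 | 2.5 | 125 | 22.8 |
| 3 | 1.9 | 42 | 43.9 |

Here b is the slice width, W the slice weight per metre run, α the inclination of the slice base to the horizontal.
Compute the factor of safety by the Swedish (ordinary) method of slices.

FS = 1.91

Ordinary method of slices: FS = Σ[c'·Δl_i + (W_i cosα_i)·tanφ'] / Σ W_i sinα_i, with Δl_i = b_i / cosα_i.
Slice 1: Δl = 2.4/cos2.7° = 2.403 m; N'_1 = 60·cos2.7° = 59.9; c'Δl = 9.37; W sinα = 2.8
Slice 2: Δl = 2.5/cos22.8° = 2.712 m; N'_2 = 125·cos22.8° = 115.2; c'Δl = 10.58; W sinα = 48.4
Slice 3: Δl = 1.9/cos43.9° = 2.637 m; N'_3 = 42·cos43.9° = 30.3; c'Δl = 10.28; W sinα = 29.1
Σc'Δl = 30.2 kN/m; ΣN' = 205.4 kN/m; ΣW sinα = 80.4 kN/m
Resisting = 30.2 + 205.4·tan31.0° = 30.2 + 123.4 = 153.7 kN/m
FS = 153.7 / 80.4 = 1.912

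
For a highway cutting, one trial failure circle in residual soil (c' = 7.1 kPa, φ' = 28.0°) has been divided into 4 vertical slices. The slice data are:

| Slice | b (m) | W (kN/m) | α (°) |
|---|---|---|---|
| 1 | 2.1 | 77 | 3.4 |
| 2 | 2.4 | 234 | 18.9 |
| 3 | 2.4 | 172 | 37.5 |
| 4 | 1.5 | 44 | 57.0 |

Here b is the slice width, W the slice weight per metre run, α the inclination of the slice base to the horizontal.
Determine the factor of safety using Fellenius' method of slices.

FS = 1.43

Ordinary method of slices: FS = Σ[c'·Δl_i + (W_i cosα_i)·tanφ'] / Σ W_i sinα_i, with Δl_i = b_i / cosα_i.
Slice 1: Δl = 2.1/cos3.4° = 2.104 m; N'_1 = 77·cos3.4° = 76.9; c'Δl = 14.94; W sinα = 4.6
Slice 2: Δl = 2.4/cos18.9° = 2.537 m; N'_2 = 234·cos18.9° = 221.4; c'Δl = 18.01; W sinα = 75.8
Slice 3: Δl = 2.4/cos37.5° = 3.025 m; N'_3 = 172·cos37.5° = 136.5; c'Δl = 21.48; W sinα = 104.7
Slice 4: Δl = 1.5/cos57.0° = 2.754 m; N'_4 = 44·cos57.0° = 24.0; c'Δl = 19.55; W sinα = 36.9
Σc'Δl = 74.0 kN/m; ΣN' = 458.7 kN/m; ΣW sinα = 222.0 kN/m
Resisting = 74.0 + 458.7·tan28.0° = 74.0 + 243.9 = 317.9 kN/m
FS = 317.9 / 222.0 = 1.432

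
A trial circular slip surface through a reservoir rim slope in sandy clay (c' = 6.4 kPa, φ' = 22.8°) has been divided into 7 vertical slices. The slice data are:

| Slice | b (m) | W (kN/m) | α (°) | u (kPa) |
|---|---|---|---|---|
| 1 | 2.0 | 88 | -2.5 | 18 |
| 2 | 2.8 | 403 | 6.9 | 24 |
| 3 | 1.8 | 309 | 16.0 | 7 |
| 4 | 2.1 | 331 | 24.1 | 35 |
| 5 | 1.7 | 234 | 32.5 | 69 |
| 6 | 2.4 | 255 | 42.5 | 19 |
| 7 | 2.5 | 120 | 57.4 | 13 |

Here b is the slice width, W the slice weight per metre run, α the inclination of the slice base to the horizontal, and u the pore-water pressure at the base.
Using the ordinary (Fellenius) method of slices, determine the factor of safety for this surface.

Ordinary method of slices: FS = Σ[c'·Δl_i + (W_i cosα_i − u_i·Δl_i)·tanφ'] / Σ W_i sinα_i, with Δl_i = b_i / cosα_i.
Slice 1: Δl = 2.0/cos(-2.5°) = 2.002 m; N'_1 = 88·cos(-2.5°) − 18·2.002 = 51.9; c'Δl = 12.81; W sinα = -3.8
Slice 2: Δl = 2.8/cos6.9° = 2.820 m; N'_2 = 403·cos6.9° − 24·2.820 = 332.4; c'Δl = 18.05; W sinα = 48.4
Slice 3: Δl = 1.8/cos16.0° = 1.873 m; N'_3 = 309·cos16.0° − 7·1.873 = 283.9; c'Δl = 11.98; W sinα = 85.2
Slice 4: Δl = 2.1/cos24.1° = 2.301 m; N'_4 = 331·cos24.1° − 35·2.301 = 221.6; c'Δl = 14.72; W sinα = 135.2
Slice 5: Δl = 1.7/cos32.5° = 2.016 m; N'_5 = 234·cos32.5° − 69·2.016 = 58.3; c'Δl = 12.90; W sinα = 125.7
Slice 6: Δl = 2.4/cos42.5° = 3.255 m; N'_6 = 255·cos42.5° − 19·3.255 = 126.2; c'Δl = 20.83; W sinα = 172.3
Slice 7: Δl = 2.5/cos57.4° = 4.640 m; N'_7 = 120·cos57.4° − 13·4.640 = 4.3; c'Δl = 29.70; W sinα = 101.1
Σc'Δl = 121.0 kN/m; ΣN' = 1078.6 kN/m; ΣW sinα = 664.0 kN/m
Resisting = 121.0 + 1078.6·tan22.8° = 121.0 + 453.4 = 574.4 kN/m
FS = 574.4 / 664.0 = 0.865

FS = 0.87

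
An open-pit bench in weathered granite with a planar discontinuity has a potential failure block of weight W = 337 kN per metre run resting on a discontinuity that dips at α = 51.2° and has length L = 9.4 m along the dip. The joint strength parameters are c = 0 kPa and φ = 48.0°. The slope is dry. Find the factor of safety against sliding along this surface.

FS = 0.89

Resolving the block weight along and normal to the plane and applying the Mohr–Coulomb strength on the joint:
N' = W cosα = 337·cos51.2° = 211.2 kN/m
Driving force T = W sinα = 337·sin51.2° = 262.6 kN/m
Resisting force R = c·L + N'·tanφ = 0·9.4 + 211.2·tan48.0° = 0.0 + 234.5 = 234.5 kN/m
FS = R / T = 234.5 / 262.6 = 0.893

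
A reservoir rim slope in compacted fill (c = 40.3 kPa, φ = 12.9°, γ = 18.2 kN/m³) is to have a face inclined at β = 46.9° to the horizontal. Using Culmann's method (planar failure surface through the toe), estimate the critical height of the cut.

Culmann's analysis gives the critical failure plane at α_cr = (β + φ)/2 = (46.9 + 12.9)/2 = 29.9°, and the critical height
H_c = (4c/γ) · sinβ cosφ / [1 − cos(β − φ)]
    = (4·40.3/18.2) · sin46.9°·cos12.9° / [1 − cos(34.0°)]
    = 8.857 · 0.7302·0.9748 / [1 − 0.8290]
    = 8.857 · 0.7117 / 0.1710
    = 36.87 m

H_c = 36.87 m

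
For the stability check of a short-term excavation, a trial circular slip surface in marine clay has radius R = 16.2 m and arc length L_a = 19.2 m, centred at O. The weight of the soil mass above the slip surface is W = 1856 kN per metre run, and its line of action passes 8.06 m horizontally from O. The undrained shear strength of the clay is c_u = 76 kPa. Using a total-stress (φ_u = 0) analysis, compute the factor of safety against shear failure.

FS = 1.58

Taking moments about the centre O, the resisting moment is provided by the undrained shear strength acting along the arc:
M_R = c_u·L_a·R = 76·19.20·16.2 = 23639.0 kN·m/m
M_D = W·d = 1856·8.06 = 14959.4 kN·m/m
FS = M_R / M_D = 23639.0 / 14959.4 = 1.580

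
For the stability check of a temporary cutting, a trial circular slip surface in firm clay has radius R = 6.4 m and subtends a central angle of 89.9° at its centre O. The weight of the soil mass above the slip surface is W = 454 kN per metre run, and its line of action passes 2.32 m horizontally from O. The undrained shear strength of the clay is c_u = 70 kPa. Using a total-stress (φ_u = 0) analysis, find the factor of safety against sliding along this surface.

FS = 4.27

Taking moments about the centre O, the resisting moment is provided by the undrained shear strength acting along the arc:
Arc length L_a = R·θ = 6.4·(89.9°·π/180) = 6.4·1.5691 = 10.04 m
M_R = c_u·L_a·R = 70·10.04·6.4 = 4498.8 kN·m/m
M_D = W·d = 454·2.32 = 1053.3 kN·m/m
FS = M_R / M_D = 4498.8 / 1053.3 = 4.271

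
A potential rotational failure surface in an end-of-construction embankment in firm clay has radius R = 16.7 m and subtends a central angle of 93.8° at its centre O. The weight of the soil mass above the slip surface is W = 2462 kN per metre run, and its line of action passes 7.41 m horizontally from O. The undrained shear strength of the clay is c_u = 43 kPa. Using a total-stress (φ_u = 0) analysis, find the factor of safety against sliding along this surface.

Taking moments about the centre O, the resisting moment is provided by the undrained shear strength acting along the arc:
Arc length L_a = R·θ = 16.7·(93.8°·π/180) = 16.7·1.6371 = 27.34 m
M_R = c_u·L_a·R = 43·27.34·16.7 = 19632.8 kN·m/m
M_D = W·d = 2462·7.41 = 18243.4 kN·m/m
FS = M_R / M_D = 19632.8 / 18243.4 = 1.076

FS = 1.08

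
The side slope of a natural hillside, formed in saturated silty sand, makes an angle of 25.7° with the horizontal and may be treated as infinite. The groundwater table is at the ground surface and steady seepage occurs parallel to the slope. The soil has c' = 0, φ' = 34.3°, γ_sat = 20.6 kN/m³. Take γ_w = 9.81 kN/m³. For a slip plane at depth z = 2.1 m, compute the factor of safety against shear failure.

With seepage parallel to the slope and the water table at the surface, the effective normal stress on the slip plane uses the buoyant unit weight γ' = γ_sat − γ_w while the driving shear stress uses γ_sat:
FS = [c' + γ' z cos²β tanφ'] / [γ_sat z sinβ cosβ]
(For c' = 0 this reduces to FS = (γ'/γ_sat)·tanφ'/tanβ.)
γ' = 20.6 − 9.81 = 10.79 kN/m³
Numerator = 0.0 + 10.79·2.1·cos²25.7°·tan34.3° = 0.0 + 10.79·2.1·0.8119·0.6822 = 12.550 kPa
Denominator = 20.6·2.1·sin25.7°·cos25.7° = 20.6·2.1·0.4337·0.9011 = 16.904 kPa
FS = 12.550 / 16.904 = 0.742

FS = 0.74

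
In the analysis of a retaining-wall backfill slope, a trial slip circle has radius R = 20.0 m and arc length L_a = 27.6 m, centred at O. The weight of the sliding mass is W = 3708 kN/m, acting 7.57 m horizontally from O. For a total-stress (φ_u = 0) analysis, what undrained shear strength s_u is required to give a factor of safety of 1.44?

FS = s_u·L_a·R / (W·d), so s_u = FS·W·d / (L_a·R).
s_u = 1.44·3708·7.57 / (27.60·20.0) = 40420.2 / 552.00 = 73.22 kPa

s_u = 73.2 kPa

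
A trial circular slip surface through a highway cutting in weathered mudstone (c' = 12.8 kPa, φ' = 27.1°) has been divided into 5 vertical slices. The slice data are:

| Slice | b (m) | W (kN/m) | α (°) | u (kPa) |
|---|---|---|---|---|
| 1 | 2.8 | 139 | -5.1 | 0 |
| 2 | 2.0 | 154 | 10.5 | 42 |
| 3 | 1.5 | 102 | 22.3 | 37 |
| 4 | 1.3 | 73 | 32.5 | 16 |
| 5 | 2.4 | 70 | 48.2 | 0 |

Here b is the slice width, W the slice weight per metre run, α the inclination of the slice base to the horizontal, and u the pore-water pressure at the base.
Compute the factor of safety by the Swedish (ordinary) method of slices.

Ordinary method of slices: FS = Σ[c'·Δl_i + (W_i cosα_i − u_i·Δl_i)·tanφ'] / Σ W_i sinα_i, with Δl_i = b_i / cosα_i.
Slice 1: Δl = 2.8/cos(-5.1°) = 2.811 m; N'_1 = 139·cos(-5.1°) − 0·2.811 = 138.4; c'Δl = 35.98; W sinα = -12.4
Slice 2: Δl = 2.0/cos10.5° = 2.034 m; N'_2 = 154·cos10.5° − 42·2.034 = 66.0; c'Δl = 26.04; W sinα = 28.1
Slice 3: Δl = 1.5/cos22.3° = 1.621 m; N'_3 = 102·cos22.3° − 37·1.621 = 34.4; c'Δl = 20.75; W sinα = 38.7
Slice 4: Δl = 1.3/cos32.5° = 1.541 m; N'_4 = 73·cos32.5° − 16·1.541 = 36.9; c'Δl = 19.73; W sinα = 39.2
Slice 5: Δl = 2.4/cos48.2° = 3.601 m; N'_5 = 70·cos48.2° − 0·3.601 = 46.7; c'Δl = 46.09; W sinα = 52.2
Σc'Δl = 148.6 kN/m; ΣN' = 322.4 kN/m; ΣW sinα = 145.8 kN/m
Resisting = 148.6 + 322.4·tan27.1° = 148.6 + 165.0 = 313.6 kN/m
FS = 313.6 / 145.8 = 2.150

FS = 2.15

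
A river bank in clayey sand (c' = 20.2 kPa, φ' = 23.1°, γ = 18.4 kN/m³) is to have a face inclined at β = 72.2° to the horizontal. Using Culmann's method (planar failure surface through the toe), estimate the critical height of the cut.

H_c = 11.14 m

Culmann's analysis gives the critical failure plane at α_cr = (β + φ')/2 = (72.2 + 23.1)/2 = 47.7°, and the critical height
H_c = (4c'/γ) · sinβ cosφ' / [1 − cos(β − φ')]
    = (4·20.2/18.4) · sin72.2°·cos23.1° / [1 − cos(49.1°)]
    = 4.391 · 0.9521·0.9198 / [1 − 0.6547]
    = 4.391 · 0.8758 / 0.3453
    = 11.14 m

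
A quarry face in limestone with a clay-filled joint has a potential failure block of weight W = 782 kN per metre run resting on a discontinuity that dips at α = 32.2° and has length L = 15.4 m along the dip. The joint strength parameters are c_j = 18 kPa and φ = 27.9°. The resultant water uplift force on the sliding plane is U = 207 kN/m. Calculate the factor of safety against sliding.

Resolving the block weight along and normal to the plane and applying the Mohr–Coulomb strength on the joint:
N' = W cosα − U = 782·cos32.2° − 207 = 454.7 kN/m
Driving force T = W sinα = 782·sin32.2° = 416.7 kN/m
Resisting force R = c_j·L + N'·tanφ = 18·15.4 + 454.7·tan27.9° = 277.2 + 240.8 = 518.0 kN/m
FS = R / T = 518.0 / 416.7 = 1.243

FS = 1.24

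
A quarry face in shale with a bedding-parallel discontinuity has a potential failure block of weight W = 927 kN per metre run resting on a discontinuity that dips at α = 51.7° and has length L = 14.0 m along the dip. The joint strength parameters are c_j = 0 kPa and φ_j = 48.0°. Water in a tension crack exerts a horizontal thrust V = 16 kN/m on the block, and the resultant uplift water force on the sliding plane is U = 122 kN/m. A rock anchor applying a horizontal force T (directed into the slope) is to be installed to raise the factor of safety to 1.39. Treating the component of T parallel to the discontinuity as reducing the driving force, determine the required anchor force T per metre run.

T = 309 kN/m

Resolving forces along and normal to the sliding plane, with the horizontal anchor force T adding T·sinα to the effective normal force and T·cosα acting up the plane against the driving force:
FS = [c_jL + (W cosα − U − V sinα + T sinα) tanφ_j] / [W sinα + V cosα − T cosα]
Without the anchor: N' = 440.0 kN/m, driving T_d = 737.4 kN/m, resisting R = 0·14.0 + 440.0·tan48.0° = 488.6 kN/m, FS = 0.66.
Setting FS = 1.39 and solving for T:
1.39·(737.4 − T cos51.7°) = 488.6 + T sin51.7°·tan48.0°
T·(sin51.7°·tan48.0° + 1.39·cos51.7°) = 1.39·737.4 − 488.6
T·(0.7848·1.1106 + 1.39·0.6198) = 1025.0 − 488.6 = 536.3
T·1.7331 = 536.3
T = 309.5 kN/m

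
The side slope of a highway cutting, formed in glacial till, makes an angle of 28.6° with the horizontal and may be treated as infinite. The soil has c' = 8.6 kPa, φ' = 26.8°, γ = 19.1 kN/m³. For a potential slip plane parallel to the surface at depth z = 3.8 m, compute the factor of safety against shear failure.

FS = 1.21

For an infinite slope with a slip plane parallel to the surface (no pore pressure): FS = [c' + γz cos²β tanφ'] / [γz sinβ cosβ].
γz = 19.1·3.8 = 72.58 kN/m²
Numerator = 8.6 + 72.58·cos²28.6°·tan26.8° = 8.6 + 72.58·0.7709·0.5051 = 36.862 kPa
Denominator = 72.58·sin28.6°·cos28.6° = 72.58·0.4787·0.8780 = 30.504 kPa
FS = 36.862 / 30.504 = 1.208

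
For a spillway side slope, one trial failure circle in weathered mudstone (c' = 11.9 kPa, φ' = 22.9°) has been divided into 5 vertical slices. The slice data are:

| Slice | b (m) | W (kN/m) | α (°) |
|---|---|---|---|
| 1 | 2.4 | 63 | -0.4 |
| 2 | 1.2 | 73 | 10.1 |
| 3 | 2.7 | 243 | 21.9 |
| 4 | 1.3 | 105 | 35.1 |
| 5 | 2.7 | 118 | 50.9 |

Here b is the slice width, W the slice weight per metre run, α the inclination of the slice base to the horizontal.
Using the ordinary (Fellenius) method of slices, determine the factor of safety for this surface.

FS = 1.44

Ordinary method of slices: FS = Σ[c'·Δl_i + (W_i cosα_i)·tanφ'] / Σ W_i sinα_i, with Δl_i = b_i / cosα_i.
Slice 1: Δl = 2.4/cos(-0.4°) = 2.400 m; N'_1 = 63·cos(-0.4°) = 63.0; c'Δl = 28.56; W sinα = -0.4
Slice 2: Δl = 1.2/cos10.1° = 1.219 m; N'_2 = 73·cos10.1° = 71.9; c'Δl = 14.50; W sinα = 12.8
Slice 3: Δl = 2.7/cos21.9° = 2.910 m; N'_3 = 243·cos21.9° = 225.5; c'Δl = 34.63; W sinα = 90.6
Slice 4: Δl = 1.3/cos35.1° = 1.589 m; N'_4 = 105·cos35.1° = 85.9; c'Δl = 18.91; W sinα = 60.4
Slice 5: Δl = 2.7/cos50.9° = 4.281 m; N'_5 = 118·cos50.9° = 74.4; c'Δl = 50.95; W sinα = 91.6
Σc'Δl = 147.5 kN/m; ΣN' = 520.7 kN/m; ΣW sinα = 254.9 kN/m
Resisting = 147.5 + 520.7·tan22.9° = 147.5 + 219.9 = 367.5 kN/m
FS = 367.5 / 254.9 = 1.441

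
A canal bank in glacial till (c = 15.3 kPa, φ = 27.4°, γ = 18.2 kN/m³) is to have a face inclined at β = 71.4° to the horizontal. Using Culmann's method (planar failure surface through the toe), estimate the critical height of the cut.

H_c = 10.08 m

Culmann's analysis gives the critical failure plane at α_cr = (β + φ)/2 = (71.4 + 27.4)/2 = 49.4°, and the critical height
H_c = (4c/γ) · sinβ cosφ / [1 − cos(β − φ)]
    = (4·15.3/18.2) · sin71.4°·cos27.4° / [1 − cos(44.0°)]
    = 3.363 · 0.9478·0.8878 / [1 − 0.7193]
    = 3.363 · 0.8414 / 0.2807
    = 10.08 m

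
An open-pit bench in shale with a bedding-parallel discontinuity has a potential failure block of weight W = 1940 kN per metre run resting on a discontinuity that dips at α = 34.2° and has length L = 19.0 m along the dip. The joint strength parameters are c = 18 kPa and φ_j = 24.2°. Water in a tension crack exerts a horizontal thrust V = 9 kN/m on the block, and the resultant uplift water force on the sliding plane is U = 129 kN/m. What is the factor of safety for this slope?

Resolving the block weight along and normal to the plane and applying the Mohr–Coulomb strength on the joint:
N' = W cosα − U − V sinα = 1940·cos34.2° − 129 − 9·sin34.2° = 1470.5 kN/m
Driving force T = W sinα + V cosα = 1940·sin34.2° + 9·cos34.2° = 1097.9 kN/m
Resisting force R = c·L + N'·tanφ_j = 18·19.0 + 1470.5·tan24.2° = 342.0 + 660.9 = 1002.9 kN/m
FS = R / T = 1002.9 / 1097.9 = 0.913

FS = 0.91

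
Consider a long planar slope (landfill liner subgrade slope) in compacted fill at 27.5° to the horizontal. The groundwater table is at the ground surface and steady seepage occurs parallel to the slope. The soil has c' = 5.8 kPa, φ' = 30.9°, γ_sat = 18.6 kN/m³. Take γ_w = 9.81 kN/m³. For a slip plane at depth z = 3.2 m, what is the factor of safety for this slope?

With seepage parallel to the slope and the water table at the surface, the effective normal stress on the slip plane uses the buoyant unit weight γ' = γ_sat − γ_w while the driving shear stress uses γ_sat:
FS = [c' + γ' z cos²β tanφ'] / [γ_sat z sinβ cosβ]
γ' = 18.6 − 9.81 = 8.79 kN/m³
Numerator = 5.8 + 8.79·3.2·cos²27.5°·tan30.9° = 5.8 + 8.79·3.2·0.7868·0.5985 = 19.045 kPa
Denominator = 18.6·3.2·sin27.5°·cos27.5° = 18.6·3.2·0.4617·0.8870 = 24.378 kPa
FS = 19.045 / 24.378 = 0.781

FS = 0.78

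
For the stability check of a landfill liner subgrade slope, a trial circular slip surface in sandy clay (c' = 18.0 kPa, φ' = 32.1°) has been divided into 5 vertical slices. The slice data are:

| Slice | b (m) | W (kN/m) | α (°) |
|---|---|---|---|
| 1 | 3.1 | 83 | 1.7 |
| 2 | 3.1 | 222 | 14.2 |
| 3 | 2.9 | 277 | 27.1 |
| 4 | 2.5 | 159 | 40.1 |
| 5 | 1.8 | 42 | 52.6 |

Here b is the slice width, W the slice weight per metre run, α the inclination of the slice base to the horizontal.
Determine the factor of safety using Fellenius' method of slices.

Ordinary method of slices: FS = Σ[c'·Δl_i + (W_i cosα_i)·tanφ'] / Σ W_i sinα_i, with Δl_i = b_i / cosα_i.
Slice 1: Δl = 3.1/cos1.7° = 3.101 m; N'_1 = 83·cos1.7° = 83.0; c'Δl = 55.82; W sinα = 2.5
Slice 2: Δl = 3.1/cos14.2° = 3.198 m; N'_2 = 222·cos14.2° = 215.2; c'Δl = 57.56; W sinα = 54.5
Slice 3: Δl = 2.9/cos27.1° = 3.258 m; N'_3 = 277·cos27.1° = 246.6; c'Δl = 58.64; W sinα = 126.2
Slice 4: Δl = 2.5/cos40.1° = 3.268 m; N'_4 = 159·cos40.1° = 121.6; c'Δl = 58.83; W sinα = 102.4
Slice 5: Δl = 1.8/cos52.6° = 2.964 m; N'_5 = 42·cos52.6° = 25.5; c'Δl = 53.34; W sinα = 33.4
Σc'Δl = 284.2 kN/m; ΣN' = 691.9 kN/m; ΣW sinα = 318.9 kN/m
Resisting = 284.2 + 691.9·tan32.1° = 284.2 + 434.0 = 718.2 kN/m
FS = 718.2 / 318.9 = 2.252

FS = 2.25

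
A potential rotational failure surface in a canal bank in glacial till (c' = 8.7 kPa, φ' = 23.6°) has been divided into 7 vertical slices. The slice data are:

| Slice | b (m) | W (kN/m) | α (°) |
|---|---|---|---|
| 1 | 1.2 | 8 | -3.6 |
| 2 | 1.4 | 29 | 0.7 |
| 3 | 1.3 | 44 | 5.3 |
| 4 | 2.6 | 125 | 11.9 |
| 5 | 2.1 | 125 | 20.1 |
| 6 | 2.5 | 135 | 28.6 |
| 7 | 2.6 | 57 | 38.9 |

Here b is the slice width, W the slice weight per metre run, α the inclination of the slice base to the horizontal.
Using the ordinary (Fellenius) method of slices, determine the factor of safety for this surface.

Ordinary method of slices: FS = Σ[c'·Δl_i + (W_i cosα_i)·tanφ'] / Σ W_i sinα_i, with Δl_i = b_i / cosα_i.
Slice 1: Δl = 1.2/cos(-3.6°) = 1.202 m; N'_1 = 8·cos(-3.6°) = 8.0; c'Δl = 10.46; W sinα = -0.5
Slice 2: Δl = 1.4/cos0.7° = 1.400 m; N'_2 = 29·cos0.7° = 29.0; c'Δl = 12.18; W sinα = 0.4
Slice 3: Δl = 1.3/cos5.3° = 1.306 m; N'_3 = 44·cos5.3° = 43.8; c'Δl = 11.36; W sinα = 4.1
Slice 4: Δl = 2.6/cos11.9° = 2.657 m; N'_4 = 125·cos11.9° = 122.3; c'Δl = 23.12; W sinα = 25.8
Slice 5: Δl = 2.1/cos20.1° = 2.236 m; N'_5 = 125·cos20.1° = 117.4; c'Δl = 19.45; W sinα = 43.0
Slice 6: Δl = 2.5/cos28.6° = 2.847 m; N'_6 = 135·cos28.6° = 118.5; c'Δl = 24.77; W sinα = 64.6
Slice 7: Δl = 2.6/cos38.9° = 3.341 m; N'_7 = 57·cos38.9° = 44.4; c'Δl = 29.07; W sinα = 35.8
Σc'Δl = 130.4 kN/m; ΣN' = 483.4 kN/m; ΣW sinα = 173.1 kN/m
Resisting = 130.4 + 483.4·tan23.6° = 130.4 + 211.2 = 341.6 kN/m
FS = 341.6 / 173.1 = 1.974

FS = 1.97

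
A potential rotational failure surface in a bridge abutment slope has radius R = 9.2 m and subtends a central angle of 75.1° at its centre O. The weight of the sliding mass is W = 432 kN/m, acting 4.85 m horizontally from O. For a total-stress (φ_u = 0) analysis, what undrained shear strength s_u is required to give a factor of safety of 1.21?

FS = s_u·L_a·R / (W·d), so s_u = FS·W·d / (L_a·R).
Arc length L_a = R·θ = 9.2·(75.1°·π/180) = 9.2·1.3107 = 12.06 m
s_u = 1.21·432·4.85 / (12.06·9.2) = 2535.2 / 110.94 = 22.85 kPa

s_u = 22.9 kPa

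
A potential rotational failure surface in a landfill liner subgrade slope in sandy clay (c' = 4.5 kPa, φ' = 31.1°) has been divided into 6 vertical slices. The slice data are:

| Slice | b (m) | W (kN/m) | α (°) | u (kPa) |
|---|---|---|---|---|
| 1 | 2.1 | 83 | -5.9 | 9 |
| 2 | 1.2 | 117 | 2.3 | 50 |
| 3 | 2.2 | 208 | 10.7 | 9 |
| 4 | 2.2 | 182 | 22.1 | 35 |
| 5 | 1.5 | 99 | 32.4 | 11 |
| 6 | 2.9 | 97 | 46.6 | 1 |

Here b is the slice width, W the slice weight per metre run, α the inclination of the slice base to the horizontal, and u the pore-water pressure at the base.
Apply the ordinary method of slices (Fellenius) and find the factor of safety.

Ordinary method of slices: FS = Σ[c'·Δl_i + (W_i cosα_i − u_i·Δl_i)·tanφ'] / Σ W_i sinα_i, with Δl_i = b_i / cosα_i.
Slice 1: Δl = 2.1/cos(-5.9°) = 2.111 m; N'_1 = 83·cos(-5.9°) − 9·2.111 = 63.6; c'Δl = 9.50; W sinα = -8.5
Slice 2: Δl = 1.2/cos2.3° = 1.201 m; N'_2 = 117·cos2.3° − 50·1.201 = 56.9; c'Δl = 5.40; W sinα = 4.7
Slice 3: Δl = 2.2/cos10.7° = 2.239 m; N'_3 = 208·cos10.7° − 9·2.239 = 184.2; c'Δl = 10.08; W sinα = 38.6
Slice 4: Δl = 2.2/cos22.1° = 2.374 m; N'_4 = 182·cos22.1° − 35·2.374 = 85.5; c'Δl = 10.69; W sinα = 68.5
Slice 5: Δl = 1.5/cos32.4° = 1.777 m; N'_5 = 99·cos32.4° − 11·1.777 = 64.0; c'Δl = 7.99; W sinα = 53.0
Slice 6: Δl = 2.9/cos46.6° = 4.221 m; N'_6 = 97·cos46.6° − 1·4.221 = 62.4; c'Δl = 18.99; W sinα = 70.5
Σc'Δl = 62.7 kN/m; ΣN' = 516.6 kN/m; ΣW sinα = 226.8 kN/m
Resisting = 62.7 + 516.6·tan31.1° = 62.7 + 311.7 = 374.3 kN/m
FS = 374.3 / 226.8 = 1.651

FS = 1.65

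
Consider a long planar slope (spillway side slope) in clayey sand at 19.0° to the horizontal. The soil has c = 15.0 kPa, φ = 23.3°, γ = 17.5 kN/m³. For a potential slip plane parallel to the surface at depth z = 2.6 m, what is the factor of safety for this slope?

For an infinite slope with a slip plane parallel to the surface (no pore pressure): FS = [c + γz cos²β tanφ] / [γz sinβ cosβ].
γz = 17.5·2.6 = 45.50 kN/m²
Numerator = 15.0 + 45.50·cos²19.0°·tan23.3° = 15.0 + 45.50·0.8940·0.4307 = 32.518 kPa
Denominator = 45.50·sin19.0°·cos19.0° = 45.50·0.3256·0.9455 = 14.006 kPa
FS = 32.518 / 14.006 = 2.322

FS = 2.32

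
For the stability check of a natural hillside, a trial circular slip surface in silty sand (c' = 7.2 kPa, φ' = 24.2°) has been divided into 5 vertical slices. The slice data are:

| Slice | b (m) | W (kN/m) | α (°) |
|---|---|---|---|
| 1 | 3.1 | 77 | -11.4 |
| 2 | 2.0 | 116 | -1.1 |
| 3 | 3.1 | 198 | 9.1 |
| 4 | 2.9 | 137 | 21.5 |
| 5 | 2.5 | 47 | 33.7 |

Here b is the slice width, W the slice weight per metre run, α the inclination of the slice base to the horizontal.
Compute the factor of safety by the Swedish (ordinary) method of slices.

FS = 3.91

Ordinary method of slices: FS = Σ[c'·Δl_i + (W_i cosα_i)·tanφ'] / Σ W_i sinα_i, with Δl_i = b_i / cosα_i.
Slice 1: Δl = 3.1/cos(-11.4°) = 3.162 m; N'_1 = 77·cos(-11.4°) = 75.5; c'Δl = 22.77; W sinα = -15.2
Slice 2: Δl = 2.0/cos(-1.1°) = 2.000 m; N'_2 = 116·cos(-1.1°) = 116.0; c'Δl = 14.40; W sinα = -2.2
Slice 3: Δl = 3.1/cos9.1° = 3.140 m; N'_3 = 198·cos9.1° = 195.5; c'Δl = 22.60; W sinα = 31.3
Slice 4: Δl = 2.9/cos21.5° = 3.117 m; N'_4 = 137·cos21.5° = 127.5; c'Δl = 22.44; W sinα = 50.2
Slice 5: Δl = 2.5/cos33.7° = 3.005 m; N'_5 = 47·cos33.7° = 39.1; c'Δl = 21.64; W sinα = 26.1
Σc'Δl = 103.9 kN/m; ΣN' = 553.5 kN/m; ΣW sinα = 90.2 kN/m
Resisting = 103.9 + 553.5·tan24.2° = 103.9 + 248.8 = 352.6 kN/m
FS = 352.6 / 90.2 = 3.911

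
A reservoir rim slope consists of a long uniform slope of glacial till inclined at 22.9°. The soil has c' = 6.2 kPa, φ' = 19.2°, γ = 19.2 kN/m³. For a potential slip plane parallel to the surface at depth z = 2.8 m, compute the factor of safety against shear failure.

For an infinite slope with a slip plane parallel to the surface (no pore pressure): FS = [c' + γz cos²β tanφ'] / [γz sinβ cosβ].
γz = 19.2·2.8 = 53.76 kN/m²
Numerator = 6.2 + 53.76·cos²22.9°·tan19.2° = 6.2 + 53.76·0.8486·0.3482 = 22.086 kPa
Denominator = 53.76·sin22.9°·cos22.9° = 53.76·0.3891·0.9212 = 19.271 kPa
FS = 22.086 / 19.271 = 1.146

FS = 1.15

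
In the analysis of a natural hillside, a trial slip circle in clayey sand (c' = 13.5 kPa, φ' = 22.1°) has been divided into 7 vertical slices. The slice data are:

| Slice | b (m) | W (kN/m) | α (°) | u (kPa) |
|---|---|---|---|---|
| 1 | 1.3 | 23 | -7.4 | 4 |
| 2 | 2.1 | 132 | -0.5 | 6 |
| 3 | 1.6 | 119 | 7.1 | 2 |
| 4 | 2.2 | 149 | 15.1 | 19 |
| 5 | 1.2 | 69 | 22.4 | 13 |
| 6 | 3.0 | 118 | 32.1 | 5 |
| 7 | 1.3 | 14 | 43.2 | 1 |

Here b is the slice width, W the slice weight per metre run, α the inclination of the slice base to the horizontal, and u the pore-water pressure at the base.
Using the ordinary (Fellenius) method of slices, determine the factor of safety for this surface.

FS = 2.61

Ordinary method of slices: FS = Σ[c'·Δl_i + (W_i cosα_i − u_i·Δl_i)·tanφ'] / Σ W_i sinα_i, with Δl_i = b_i / cosα_i.
Slice 1: Δl = 1.3/cos(-7.4°) = 1.311 m; N'_1 = 23·cos(-7.4°) − 4·1.311 = 17.6; c'Δl = 17.70; W sinα = -3.0
Slice 2: Δl = 2.1/cos(-0.5°) = 2.100 m; N'_2 = 132·cos(-0.5°) − 6·2.100 = 119.4; c'Δl = 28.35; W sinα = -1.2
Slice 3: Δl = 1.6/cos7.1° = 1.612 m; N'_3 = 119·cos7.1° − 2·1.612 = 114.9; c'Δl = 21.77; W sinα = 14.7
Slice 4: Δl = 2.2/cos15.1° = 2.279 m; N'_4 = 149·cos15.1° − 19·2.279 = 100.6; c'Δl = 30.76; W sinα = 38.8
Slice 5: Δl = 1.2/cos22.4° = 1.298 m; N'_5 = 69·cos22.4° − 13·1.298 = 46.9; c'Δl = 17.52; W sinα = 26.3
Slice 6: Δl = 3.0/cos32.1° = 3.541 m; N'_6 = 118·cos32.1° − 5·3.541 = 82.3; c'Δl = 47.81; W sinα = 62.7
Slice 7: Δl = 1.3/cos43.2° = 1.783 m; N'_7 = 14·cos43.2° − 1·1.783 = 8.4; c'Δl = 24.08; W sinα = 9.6
Σc'Δl = 188.0 kN/m; ΣN' = 490.0 kN/m; ΣW sinα = 148.0 kN/m
Resisting = 188.0 + 490.0·tan22.1° = 188.0 + 199.0 = 386.9 kN/m
FS = 386.9 / 148.0 = 2.615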